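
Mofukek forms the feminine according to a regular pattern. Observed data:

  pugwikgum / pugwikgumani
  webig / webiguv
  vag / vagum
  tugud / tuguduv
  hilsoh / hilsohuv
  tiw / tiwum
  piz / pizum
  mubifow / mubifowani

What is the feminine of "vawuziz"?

vag and webig both end in -g yet inflect differently (vagum, webiguv), so the final letter is not what conditions the rule; the number of vowels is.
"vawuziz" has 3 vowels. The stems with 3 vowels (pugwikgum → pugwikgumani, mubifow → mubifowani) add -ani.
The other patterns: stems with 1 vowel add -um; stems with 2 vowels add -uv.
So vawuziz → vawuzizani.

vawuzizani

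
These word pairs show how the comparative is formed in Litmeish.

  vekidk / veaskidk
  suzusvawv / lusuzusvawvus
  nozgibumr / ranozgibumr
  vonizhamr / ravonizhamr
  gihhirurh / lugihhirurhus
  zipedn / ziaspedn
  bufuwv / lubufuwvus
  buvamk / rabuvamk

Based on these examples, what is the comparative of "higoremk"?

rahigoremk

vekidk and buvamk both end in -k yet inflect differently (veaskidk, rabuvamk), so the final letter is not what conditions the rule; the second-to-last letter is.
"higoremk" has second-to-last letter 'm'. The stems whose second-to-last letter is 'm' (buvamk → rabuvamk, vonizhamr → ravonizhamr, nozgibumr → ranozgibumr) add the prefix ra-.
The other patterns: stems whose second-to-last letter is 'd' insert -as- after the first vowel; stems whose second-to-last letter is 'r' or 'w' add lu- … -us around the stem.
So higoremk → rahigoremk.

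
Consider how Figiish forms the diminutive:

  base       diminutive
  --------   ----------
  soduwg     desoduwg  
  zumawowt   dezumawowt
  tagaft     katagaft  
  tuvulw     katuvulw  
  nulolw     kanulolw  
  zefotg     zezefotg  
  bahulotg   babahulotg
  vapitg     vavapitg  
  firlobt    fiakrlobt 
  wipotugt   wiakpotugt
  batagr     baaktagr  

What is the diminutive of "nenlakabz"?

neaknlakabz

zumawowt and tagaft both end in -t yet inflect differently (dezumawowt, katagaft), so the final letter is not what conditions the rule; the second-to-last letter is.
"nenlakabz" has second-to-last letter 'b'. The one such stem in the data (firlobt → fiakrlobt) inserts -ak- after the first vowel (as do wipotugt, batagr), so the same rule applies.
The other patterns: stems whose second-to-last letter is 'w' add the prefix de-; stems whose second-to-last letter is 'f' or 'l' add the prefix ka-; stems whose second-to-last letter is 't' repeat the first consonant+vowel as a prefix.
So nenlakabz → neaknlakabz.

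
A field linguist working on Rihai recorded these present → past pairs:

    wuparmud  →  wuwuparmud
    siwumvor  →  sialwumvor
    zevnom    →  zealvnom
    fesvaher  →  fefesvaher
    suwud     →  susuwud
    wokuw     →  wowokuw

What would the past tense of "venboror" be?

vealnboror

siwumvor and fesvaher both end in -r yet inflect differently (sialwumvor, fefesvaher), so the final letter is not what conditions the rule; the last vowel is.
"venboror" has last vowel 'o'. The stems whose last vowel is 'o' (zevnom → zealvnom, siwumvor → sialwumvor) insert -al- after the first vowel.
So venboror → vealnboror.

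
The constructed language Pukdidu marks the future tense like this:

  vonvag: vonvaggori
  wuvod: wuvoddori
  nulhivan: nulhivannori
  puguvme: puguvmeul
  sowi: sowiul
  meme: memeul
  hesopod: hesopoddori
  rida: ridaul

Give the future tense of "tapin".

tapinnori

vonvag and rida both have last vowel 'a' yet inflect differently (vonvaggori, ridaul), so the last vowel is not what conditions the rule; whether the stem ends in a vowel or a consonant is.
"tapin" ends in a consonant. The stems ending in a consonant (vonvag → vonvaggori, nulhivan → nulhivannori, hesopod → hesopoddori) double the final consonant and add -ori.
The other pattern: stems ending in a vowel add -ul.
So tapin → tapinnori.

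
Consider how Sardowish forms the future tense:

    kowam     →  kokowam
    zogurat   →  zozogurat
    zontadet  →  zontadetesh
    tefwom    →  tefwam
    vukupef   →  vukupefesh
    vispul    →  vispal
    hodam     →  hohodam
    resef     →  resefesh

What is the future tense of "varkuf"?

zogurat and zontadet both end in -t yet inflect differently (zozogurat, zontadetesh), so the final letter is not what conditions the rule; the last vowel is.
"varkuf" has last vowel 'u'. The one such stem in the data (vispul → vispal) changes the last vowel to 'a' (as does tefwom), so the same rule applies.
The other patterns: stems whose last vowel is 'a' repeat the first consonant+vowel as a prefix; stems whose last vowel is 'e' add -esh.
So varkuf → varkaf.

varkaf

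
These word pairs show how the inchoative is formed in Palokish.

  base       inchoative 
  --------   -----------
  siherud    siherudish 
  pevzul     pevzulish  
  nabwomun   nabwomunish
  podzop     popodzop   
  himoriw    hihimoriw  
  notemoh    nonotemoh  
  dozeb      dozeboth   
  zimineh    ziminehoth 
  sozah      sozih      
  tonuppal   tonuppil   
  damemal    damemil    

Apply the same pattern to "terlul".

terlulish

"terlul" has last vowel 'u'. The stems whose last vowel is 'u' (siherud → siherudish, pevzul → pevzulish, nabwomun → nabwomunish) add -ish.
The other patterns: stems whose last vowel is 'i' or 'o' repeat the first consonant+vowel as a prefix; stems whose last vowel is 'e' add -oth; stems whose last vowel is 'a' change the last vowel to 'i'.
So terlul → terlulish.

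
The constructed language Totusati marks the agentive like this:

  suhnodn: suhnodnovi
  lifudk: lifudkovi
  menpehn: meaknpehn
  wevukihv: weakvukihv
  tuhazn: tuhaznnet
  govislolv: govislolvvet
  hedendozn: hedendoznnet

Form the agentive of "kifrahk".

suhnodn and menpehn both end in -n yet inflect differently (suhnodnovi, meaknpehn), so the final letter is not what conditions the rule; the second-to-last letter is.
"kifrahk" has second-to-last letter 'h'. The stems whose second-to-last letter is 'h' (menpehn → meaknpehn, wevukihv → weakvukihv) insert -ak- after the first vowel.
So kifrahk → kiakfrahk.

kiakfrahk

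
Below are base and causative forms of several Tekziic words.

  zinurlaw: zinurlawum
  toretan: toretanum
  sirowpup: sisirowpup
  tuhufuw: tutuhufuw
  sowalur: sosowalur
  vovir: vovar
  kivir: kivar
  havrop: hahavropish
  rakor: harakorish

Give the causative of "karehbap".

karehbapum

zinurlaw and tuhufuw both end in -w yet inflect differently (zinurlawum, tutuhufuw), so the final letter is not what conditions the rule; the last vowel is.
"karehbap" has last vowel 'a'. The stems whose last vowel is 'a' (zinurlaw → zinurlawum, toretan → toretanum) add -um.
The other patterns: stems whose last vowel is 'u' repeat the first consonant+vowel as a prefix; stems whose last vowel is 'i' change the last vowel to 'a'; stems whose last vowel is 'o' add ha- … -ish around the stem.
So karehbap → karehbapum.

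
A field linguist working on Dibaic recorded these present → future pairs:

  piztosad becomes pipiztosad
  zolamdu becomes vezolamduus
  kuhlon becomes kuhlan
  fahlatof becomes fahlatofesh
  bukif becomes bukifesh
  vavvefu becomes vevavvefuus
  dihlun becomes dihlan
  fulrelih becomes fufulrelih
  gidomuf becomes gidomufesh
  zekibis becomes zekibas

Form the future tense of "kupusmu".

vavvefu and dihlun both have last vowel 'u' yet inflect differently (vevavvefuus, dihlan), so the last vowel is not what conditions the rule; the final letter is.
"kupusmu" ends in -u. The stems ending in -u (vavvefu → vevavvefuus, zolamdu → vezolamduus) add ve- … -us around the stem.
So kupusmu → vekupusmuus.

vekupusmuus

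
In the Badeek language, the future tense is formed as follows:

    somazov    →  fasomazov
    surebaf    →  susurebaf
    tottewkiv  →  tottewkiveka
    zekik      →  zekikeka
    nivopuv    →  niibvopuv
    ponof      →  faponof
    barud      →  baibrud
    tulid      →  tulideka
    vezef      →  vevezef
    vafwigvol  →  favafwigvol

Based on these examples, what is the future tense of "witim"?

nivopuv and somazov both end in -v yet inflect differently (niibvopuv, fasomazov), so the final letter is not what conditions the rule; the last vowel is.
"witim" has last vowel 'i'. The stems whose last vowel is 'i' (tulid → tulideka, zekik → zekikeka, tottewkiv → tottewkiveka) add -eka.
So witim → witimeka.

witimeka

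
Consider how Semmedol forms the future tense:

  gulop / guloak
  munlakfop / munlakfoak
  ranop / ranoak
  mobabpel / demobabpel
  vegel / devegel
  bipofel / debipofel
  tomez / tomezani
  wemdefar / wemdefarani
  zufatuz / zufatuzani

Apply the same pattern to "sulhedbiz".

mobabpel and tomez both have last vowel 'e' yet inflect differently (demobabpel, tomezani), so the last vowel is not what conditions the rule; the final letter is.
"sulhedbiz" ends in -z. The stems ending in -z (tomez → tomezani, zufatuz → zufatuzani) add -ani.
So sulhedbiz → sulhedbizani.

sulhedbizani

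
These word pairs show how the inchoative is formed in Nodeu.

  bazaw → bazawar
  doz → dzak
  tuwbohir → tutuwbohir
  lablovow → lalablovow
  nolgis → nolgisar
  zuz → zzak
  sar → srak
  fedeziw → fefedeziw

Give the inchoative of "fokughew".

fofokughew

bazaw and fedeziw both end in -w yet inflect differently (bazawar, fefedeziw), so the final letter is not what conditions the rule; the number of vowels is.
"fokughew" has 3 vowels. The stems with 3 vowels (fedeziw → fefedeziw, tuwbohir → tutuwbohir, lablovow → lalablovow) repeat the first consonant+vowel as a prefix.
So fokughew → fofokughew.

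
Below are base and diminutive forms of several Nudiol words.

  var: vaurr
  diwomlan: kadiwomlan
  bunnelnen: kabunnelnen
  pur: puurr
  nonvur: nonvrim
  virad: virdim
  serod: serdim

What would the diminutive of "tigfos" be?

"tigfos" has 2 vowels. The stems with 2 vowels (virad → virdim, serod → serdim, nonvur → nonvrim) delete the last vowel and add -im.
The other patterns: stems with 1 vowel insert -ur- after the first vowel; stems with 3 vowels add the prefix ka-.
So tigfos → tigfsim.

tigfsim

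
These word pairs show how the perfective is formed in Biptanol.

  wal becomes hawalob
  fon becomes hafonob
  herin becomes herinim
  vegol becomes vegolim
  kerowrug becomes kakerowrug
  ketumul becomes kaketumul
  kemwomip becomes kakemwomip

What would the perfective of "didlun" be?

didlunim

"didlun" has 2 vowels. The stems with 2 vowels (herin → herinim, vegol → vegolim) add -im.
The other patterns: stems with 1 vowel add ha- … -ob around the stem; stems with 3 vowels add the prefix ka-.
So didlun → didlunim.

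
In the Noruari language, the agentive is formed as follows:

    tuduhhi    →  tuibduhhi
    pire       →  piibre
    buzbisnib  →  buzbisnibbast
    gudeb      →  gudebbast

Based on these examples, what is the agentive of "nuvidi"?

nuibvidi

tuduhhi and buzbisnib both have last vowel 'i' yet inflect differently (tuibduhhi, buzbisnibbast), so the last vowel is not what conditions the rule; whether the stem ends in a vowel or a consonant is.
"nuvidi" ends in a vowel. The stems ending in a vowel (tuduhhi → tuibduhhi, pire → piibre) insert -ib- after the first vowel.
So nuvidi → nuibvidi.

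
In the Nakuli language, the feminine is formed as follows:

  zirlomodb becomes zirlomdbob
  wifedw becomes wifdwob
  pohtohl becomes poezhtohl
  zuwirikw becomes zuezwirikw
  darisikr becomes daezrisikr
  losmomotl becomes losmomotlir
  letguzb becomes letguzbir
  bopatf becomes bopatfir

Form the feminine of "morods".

mordsob

"morods" has second-to-last letter 'd'. The stems whose second-to-last letter is 'd' (wifedw → wifdwob, zirlomodb → zirlomdbob) delete the last vowel and add -ob.
So morods → mordsob.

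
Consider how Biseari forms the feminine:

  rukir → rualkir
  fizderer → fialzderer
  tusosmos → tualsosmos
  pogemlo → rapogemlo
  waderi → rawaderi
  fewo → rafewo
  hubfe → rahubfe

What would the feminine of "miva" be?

tusosmos and pogemlo both have last vowel 'o' yet inflect differently (tualsosmos, rapogemlo), so the last vowel is not what conditions the rule; whether the stem ends in a vowel or a consonant is.
"miva" ends in a vowel. The stems ending in a vowel (pogemlo → rapogemlo, waderi → rawaderi, fewo → rafewo) add the prefix ra-.
So miva → ramiva.

ramiva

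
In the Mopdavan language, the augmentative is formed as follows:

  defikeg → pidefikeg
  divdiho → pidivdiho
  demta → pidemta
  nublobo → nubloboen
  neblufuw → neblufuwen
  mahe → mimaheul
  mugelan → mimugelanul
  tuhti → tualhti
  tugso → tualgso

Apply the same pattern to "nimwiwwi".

"nimwiwwi" begins with n-. The stems beginning with n- (nublobo → nubloboen, neblufuw → neblufuwen) add -en.
So nimwiwwi → nimwiwwien.

nimwiwwien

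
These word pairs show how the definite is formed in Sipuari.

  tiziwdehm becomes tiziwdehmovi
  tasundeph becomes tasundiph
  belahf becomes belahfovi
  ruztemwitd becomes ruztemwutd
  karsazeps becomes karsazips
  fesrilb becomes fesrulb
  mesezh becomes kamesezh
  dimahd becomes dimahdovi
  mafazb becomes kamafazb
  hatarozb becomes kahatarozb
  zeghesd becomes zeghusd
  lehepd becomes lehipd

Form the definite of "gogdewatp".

gogdewutp

dimahd and lehepd both end in -d yet inflect differently (dimahdovi, lehipd), so the final letter is not what conditions the rule; the second-to-last letter is.
"gogdewatp" has second-to-last letter 't'. The one such stem in the data (ruztemwitd → ruztemwutd) changes the last vowel to 'u' (as do fesrilb, zeghesd), so the same rule applies.
So gogdewatp → gogdewutp.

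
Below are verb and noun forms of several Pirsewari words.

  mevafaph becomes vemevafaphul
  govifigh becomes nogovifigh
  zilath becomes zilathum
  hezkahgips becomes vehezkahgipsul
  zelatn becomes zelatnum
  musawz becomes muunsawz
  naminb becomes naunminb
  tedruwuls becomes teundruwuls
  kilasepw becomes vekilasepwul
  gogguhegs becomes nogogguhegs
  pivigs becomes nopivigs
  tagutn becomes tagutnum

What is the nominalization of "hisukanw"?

govifigh and mevafaph both end in -h yet inflect differently (nogovifigh, vemevafaphul), so the final letter is not what conditions the rule; the second-to-last letter is.
"hisukanw" has second-to-last letter 'n'. The one such stem in the data (naminb → naunminb) inserts -un- after the first vowel (as do musawz, tedruwuls), so the same rule applies.
So hisukanw → hiunsukanw.

hiunsukanw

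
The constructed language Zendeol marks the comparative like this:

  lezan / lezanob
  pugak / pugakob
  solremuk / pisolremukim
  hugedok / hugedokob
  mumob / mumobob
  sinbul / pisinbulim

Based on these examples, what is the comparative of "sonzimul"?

pugak and solremuk both end in -k yet inflect differently (pugakob, pisolremukim), so the final letter is not what conditions the rule; the last vowel is.
"sonzimul" has last vowel 'u'. The stems whose last vowel is 'u' (solremuk → pisolremukim, sinbul → pisinbulim) add pi- … -im around the stem.
So sonzimul → pisonzimulim.

pisonzimulim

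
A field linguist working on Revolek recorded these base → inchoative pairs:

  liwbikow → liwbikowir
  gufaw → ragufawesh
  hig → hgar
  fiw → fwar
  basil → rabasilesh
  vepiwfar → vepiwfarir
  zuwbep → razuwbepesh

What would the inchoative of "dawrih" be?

"dawrih" has 2 vowels. The stems with 2 vowels (basil → rabasilesh, gufaw → ragufawesh, zuwbep → razuwbepesh) add ra- … -esh around the stem.
So dawrih → radawrihesh.

radawrihesh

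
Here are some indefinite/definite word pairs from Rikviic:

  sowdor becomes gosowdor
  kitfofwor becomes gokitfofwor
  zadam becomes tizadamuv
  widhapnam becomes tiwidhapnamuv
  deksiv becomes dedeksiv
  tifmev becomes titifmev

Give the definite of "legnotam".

tilegnotamuv

sowdor and zadam both have 2 vowels yet inflect differently (gosowdor, tizadamuv), so the number of vowels is not what conditions the rule; the final letter is.
"legnotam" ends in -m. The stems ending in -m (zadam → tizadamuv, widhapnam → tiwidhapnamuv) add ti- … -uv around the stem.
The other patterns: stems ending in -r add the prefix go-; stems ending in -v repeat the first consonant+vowel as a prefix.
So legnotam → tilegnotamuv.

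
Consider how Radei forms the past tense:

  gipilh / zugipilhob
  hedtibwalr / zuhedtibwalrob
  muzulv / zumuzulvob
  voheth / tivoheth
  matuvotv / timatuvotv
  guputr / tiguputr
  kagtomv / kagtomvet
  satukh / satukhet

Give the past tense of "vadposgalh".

zuvadposgalhob

gipilh and voheth both end in -h yet inflect differently (zugipilhob, tivoheth), so the final letter is not what conditions the rule; the second-to-last letter is.
"vadposgalh" has second-to-last letter 'l'. The stems whose second-to-last letter is 'l' (gipilh → zugipilhob, hedtibwalr → zuhedtibwalrob, muzulv → zumuzulvob) add zu- … -ob around the stem.
The other patterns: stems whose second-to-last letter is 't' add the prefix ti-; stems whose second-to-last letter is 'k' or 'm' add -et.
So vadposgalh → zuvadposgalhob.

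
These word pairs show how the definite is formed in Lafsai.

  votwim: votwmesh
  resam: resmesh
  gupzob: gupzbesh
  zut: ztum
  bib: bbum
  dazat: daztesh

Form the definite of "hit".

htum

gupzob and bib both end in -b yet inflect differently (gupzbesh, bbum), so the final letter is not what conditions the rule; the number of vowels is.
"hit" has 1 vowel. The stems with 1 vowel (bib → bbum, zut → ztum) delete the last vowel and add -um.
The other pattern: stems with 2 vowels delete the last vowel and add -esh.
So hit → htum.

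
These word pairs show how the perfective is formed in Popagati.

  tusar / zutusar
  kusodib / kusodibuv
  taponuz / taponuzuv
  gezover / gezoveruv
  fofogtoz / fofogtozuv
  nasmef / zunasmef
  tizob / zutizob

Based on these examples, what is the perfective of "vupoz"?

zuvupoz

kusodib and tizob both end in -b yet inflect differently (kusodibuv, zutizob), so the final letter is not what conditions the rule; the number of vowels is.
"vupoz" has 2 vowels. The stems with 2 vowels (tizob → zutizob, nasmef → zunasmef, tusar → zutusar) add the prefix zu-.
The other pattern: stems with 3 vowels add -uv.
So vupoz → zuvupoz.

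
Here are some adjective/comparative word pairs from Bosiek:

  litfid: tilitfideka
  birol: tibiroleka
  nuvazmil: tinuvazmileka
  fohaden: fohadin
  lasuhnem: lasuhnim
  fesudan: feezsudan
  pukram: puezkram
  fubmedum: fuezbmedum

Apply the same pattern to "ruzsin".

fohaden and fesudan both end in -n yet inflect differently (fohadin, feezsudan), so the final letter is not what conditions the rule; the last vowel is.
"ruzsin" has last vowel 'i'. The stems whose last vowel is 'i' (litfid → tilitfideka, nuvazmil → tinuvazmileka) add ti- … -eka around the stem.
So ruzsin → tiruzsineka.

tiruzsineka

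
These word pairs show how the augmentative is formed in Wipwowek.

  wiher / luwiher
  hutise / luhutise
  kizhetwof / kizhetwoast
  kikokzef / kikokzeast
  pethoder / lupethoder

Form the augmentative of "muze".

lumuze

kikokzef and hutise both have last vowel 'e' yet inflect differently (kikokzeast, luhutise), so the last vowel is not what conditions the rule; the final letter is.
"muze" ends in -e. The one such stem in the data (hutise → luhutise) adds the prefix lu-, so the same rule applies.
So muze → lumuze.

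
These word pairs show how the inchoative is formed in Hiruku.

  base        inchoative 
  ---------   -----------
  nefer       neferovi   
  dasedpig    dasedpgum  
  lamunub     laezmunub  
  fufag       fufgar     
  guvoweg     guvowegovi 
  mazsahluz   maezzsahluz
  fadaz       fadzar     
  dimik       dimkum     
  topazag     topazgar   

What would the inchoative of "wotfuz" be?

"wotfuz" has last vowel 'u'. The stems whose last vowel is 'u' (lamunub → laezmunub, mazsahluz → maezzsahluz) insert -ez- after the first vowel.
The other patterns: stems whose last vowel is 'a' delete the last vowel and add -ar; stems whose last vowel is 'i' delete the last vowel and add -um; stems whose last vowel is 'e' add -ovi.
So wotfuz → woeztfuz.

woeztfuz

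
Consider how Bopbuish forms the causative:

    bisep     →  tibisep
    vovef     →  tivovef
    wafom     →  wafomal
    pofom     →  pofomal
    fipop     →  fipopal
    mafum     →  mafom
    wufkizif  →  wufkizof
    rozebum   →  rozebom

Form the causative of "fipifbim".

bisep and fipop both end in -p yet inflect differently (tibisep, fipopal), so the final letter is not what conditions the rule; the last vowel is.
"fipifbim" has last vowel 'i'. The one such stem in the data (wufkizif → wufkizof) changes the last vowel to 'o' (as do mafum, rozebum), so the same rule applies.
So fipifbim → fipifbom.

fipifbom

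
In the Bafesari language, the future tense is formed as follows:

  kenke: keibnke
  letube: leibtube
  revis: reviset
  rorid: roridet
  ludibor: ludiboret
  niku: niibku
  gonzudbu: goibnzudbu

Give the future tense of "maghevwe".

ludibor and letube both begin with l- yet inflect differently (ludiboret, leibtube), so the first letter is not what conditions the rule; whether the stem ends in a vowel or a consonant is.
"maghevwe" ends in a vowel. The stems ending in a vowel (gonzudbu → goibnzudbu, kenke → keibnke, niku → niibku) insert -ib- after the first vowel.
The other pattern: stems ending in a consonant add -et.
So maghevwe → maibghevwe.

maibghevwe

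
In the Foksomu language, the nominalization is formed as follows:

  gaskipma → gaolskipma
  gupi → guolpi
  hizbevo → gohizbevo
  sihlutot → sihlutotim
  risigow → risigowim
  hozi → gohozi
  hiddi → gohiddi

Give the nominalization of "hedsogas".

hiddi and gupi both end in -i yet inflect differently (gohiddi, guolpi), so the final letter is not what conditions the rule; the first letter is.
"hedsogas" begins with h-. The stems beginning with h- (hiddi → gohiddi, hizbevo → gohizbevo, hozi → gohozi) add the prefix go-.
The other patterns: stems beginning with r- or s- add -im; stems beginning with g- insert -ol- after the first vowel.
So hedsogas → gohedsogas.

gohedsogas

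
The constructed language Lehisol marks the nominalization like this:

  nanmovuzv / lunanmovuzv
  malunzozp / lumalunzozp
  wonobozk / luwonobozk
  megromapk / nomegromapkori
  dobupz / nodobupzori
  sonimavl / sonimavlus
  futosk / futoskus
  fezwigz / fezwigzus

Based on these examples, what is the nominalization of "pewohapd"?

"pewohapd" has second-to-last letter 'p'. The stems whose second-to-last letter is 'p' (megromapk → nomegromapkori, dobupz → nodobupzori) add no- … -ori around the stem.
The other patterns: stems whose second-to-last letter is 'z' add the prefix lu-; stems whose second-to-last letter is 'g', 's' or 'v' add -us.
So pewohapd → nopewohapdori.

nopewohapdori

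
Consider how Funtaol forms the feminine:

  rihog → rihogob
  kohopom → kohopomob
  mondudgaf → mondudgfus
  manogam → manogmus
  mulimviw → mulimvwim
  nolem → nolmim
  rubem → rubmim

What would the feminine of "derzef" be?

derzfim

"derzef" has last vowel 'e'. The stems whose last vowel is 'e' (nolem → nolmim, rubem → rubmim) delete the last vowel and add -im.
So derzef → derzfim.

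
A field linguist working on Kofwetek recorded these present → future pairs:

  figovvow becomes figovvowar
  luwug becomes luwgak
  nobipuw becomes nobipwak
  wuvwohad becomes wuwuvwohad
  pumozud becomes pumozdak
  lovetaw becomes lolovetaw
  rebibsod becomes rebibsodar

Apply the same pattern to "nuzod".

lovetaw and nobipuw both end in -w yet inflect differently (lolovetaw, nobipwak), so the final letter is not what conditions the rule; the last vowel is.
"nuzod" has last vowel 'o'. The stems whose last vowel is 'o' (rebibsod → rebibsodar, figovvow → figovvowar) add -ar.
So nuzod → nuzodar.

nuzodar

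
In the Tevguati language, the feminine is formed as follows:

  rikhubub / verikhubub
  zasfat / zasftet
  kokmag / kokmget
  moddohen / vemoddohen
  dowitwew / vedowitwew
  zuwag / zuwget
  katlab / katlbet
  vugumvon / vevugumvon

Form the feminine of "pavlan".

pavlnet

rikhubub and katlab both end in -b yet inflect differently (verikhubub, katlbet), so the final letter is not what conditions the rule; the number of vowels is.
"pavlan" has 2 vowels. The stems with 2 vowels (kokmag → kokmget, zasfat → zasftet, katlab → katlbet) delete the last vowel and add -et.
The other pattern: stems with 3 vowels add the prefix ve-.
So pavlan → pavlnet.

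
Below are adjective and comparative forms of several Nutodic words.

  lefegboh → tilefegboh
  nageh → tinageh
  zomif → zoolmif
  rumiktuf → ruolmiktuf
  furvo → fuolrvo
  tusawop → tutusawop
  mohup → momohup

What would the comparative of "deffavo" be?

deolffavo

lefegboh and furvo both have last vowel 'o' yet inflect differently (tilefegboh, fuolrvo), so the last vowel is not what conditions the rule; the final letter is.
"deffavo" ends in -o. The one such stem in the data (furvo → fuolrvo) inserts -ol- after the first vowel (as do zomif, rumiktuf), so the same rule applies.
The other patterns: stems ending in -h add the prefix ti-; stems ending in -p repeat the first consonant+vowel as a prefix.
So deffavo → deolffavo.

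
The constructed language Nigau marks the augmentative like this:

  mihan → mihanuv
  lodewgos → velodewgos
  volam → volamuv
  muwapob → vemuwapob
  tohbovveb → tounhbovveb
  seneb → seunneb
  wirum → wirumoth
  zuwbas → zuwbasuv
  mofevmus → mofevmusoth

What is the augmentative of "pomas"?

pomasuv

mofevmus and zuwbas both end in -s yet inflect differently (mofevmusoth, zuwbasuv), so the final letter is not what conditions the rule; the last vowel is.
"pomas" has last vowel 'a'. The stems whose last vowel is 'a' (mihan → mihanuv, zuwbas → zuwbasuv, volam → volamuv) add -uv.
So pomas → pomasuv.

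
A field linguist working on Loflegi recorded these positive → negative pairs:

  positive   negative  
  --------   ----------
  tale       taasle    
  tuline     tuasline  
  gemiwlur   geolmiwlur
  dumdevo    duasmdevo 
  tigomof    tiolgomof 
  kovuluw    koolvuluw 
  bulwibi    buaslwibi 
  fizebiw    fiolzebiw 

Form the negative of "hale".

fizebiw and bulwibi both have last vowel 'i' yet inflect differently (fiolzebiw, buaslwibi), so the last vowel is not what conditions the rule; whether the stem ends in a vowel or a consonant is.
"hale" ends in a vowel. The stems ending in a vowel (bulwibi → buaslwibi, tuline → tuasline, tale → taasle) insert -as- after the first vowel.
The other pattern: stems ending in a consonant insert -ol- after the first vowel.
So hale → haasle.

haasle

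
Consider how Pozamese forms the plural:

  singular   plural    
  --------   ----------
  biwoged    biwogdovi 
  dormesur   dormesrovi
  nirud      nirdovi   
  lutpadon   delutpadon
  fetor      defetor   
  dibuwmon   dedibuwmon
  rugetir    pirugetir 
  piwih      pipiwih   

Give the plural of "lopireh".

lopirhovi

dormesur and fetor both end in -r yet inflect differently (dormesrovi, defetor), so the final letter is not what conditions the rule; the last vowel is.
"lopireh" has last vowel 'e'. The one such stem in the data (biwoged → biwogdovi) deletes the last vowel and adds -ovi (as do dormesur, nirud), so the same rule applies.
The other patterns: stems whose last vowel is 'o' add the prefix de-; stems whose last vowel is 'i' add the prefix pi-.
So lopireh → lopirhovi.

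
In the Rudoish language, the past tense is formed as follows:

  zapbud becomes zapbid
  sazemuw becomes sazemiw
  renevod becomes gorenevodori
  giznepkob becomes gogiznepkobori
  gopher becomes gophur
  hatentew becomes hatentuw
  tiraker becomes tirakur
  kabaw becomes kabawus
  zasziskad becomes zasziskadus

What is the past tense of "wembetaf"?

wembetafus

"wembetaf" has last vowel 'a'. The stems whose last vowel is 'a' (kabaw → kabawus, zasziskad → zasziskadus) add -us.
So wembetaf → wembetafus.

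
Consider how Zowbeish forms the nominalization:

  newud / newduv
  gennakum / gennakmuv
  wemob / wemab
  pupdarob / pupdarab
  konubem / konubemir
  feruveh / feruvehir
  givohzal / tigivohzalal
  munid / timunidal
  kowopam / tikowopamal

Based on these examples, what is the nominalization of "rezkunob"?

rezkunab

gennakum and konubem both end in -m yet inflect differently (gennakmuv, konubemir), so the final letter is not what conditions the rule; the last vowel is.
"rezkunob" has last vowel 'o'. The stems whose last vowel is 'o' (wemob → wemab, pupdarob → pupdarab) change the last vowel to 'a'.
So rezkunob → rezkunab.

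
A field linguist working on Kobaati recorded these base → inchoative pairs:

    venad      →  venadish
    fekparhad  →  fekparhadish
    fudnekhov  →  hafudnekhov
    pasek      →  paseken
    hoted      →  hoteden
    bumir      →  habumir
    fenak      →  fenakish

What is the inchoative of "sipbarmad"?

sipbarmadish

fekparhad and hoted both end in -d yet inflect differently (fekparhadish, hoteden), so the final letter is not what conditions the rule; the last vowel is.
"sipbarmad" has last vowel 'a'. The stems whose last vowel is 'a' (fekparhad → fekparhadish, venad → venadish, fenak → fenakish) add -ish.
The other patterns: stems whose last vowel is 'e' add -en; stems whose last vowel is 'i' or 'o' add the prefix ha-.
So sipbarmad → sipbarmadish.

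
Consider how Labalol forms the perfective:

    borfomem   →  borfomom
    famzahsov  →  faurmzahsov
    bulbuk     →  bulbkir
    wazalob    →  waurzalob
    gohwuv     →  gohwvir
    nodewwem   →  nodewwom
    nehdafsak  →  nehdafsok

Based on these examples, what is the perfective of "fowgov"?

gohwuv and famzahsov both end in -v yet inflect differently (gohwvir, faurmzahsov), so the final letter is not what conditions the rule; the last vowel is.
"fowgov" has last vowel 'o'. The stems whose last vowel is 'o' (wazalob → waurzalob, famzahsov → faurmzahsov) insert -ur- after the first vowel.
So fowgov → fourwgov.

fourwgov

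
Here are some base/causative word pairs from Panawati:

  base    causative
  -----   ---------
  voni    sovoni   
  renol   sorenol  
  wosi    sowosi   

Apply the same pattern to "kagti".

sokagti

Every pair shown (voni → sovoni, renol → sorenol, wosi → sowosi) follows the same rule: add the prefix so-.
So kagti → sokagti.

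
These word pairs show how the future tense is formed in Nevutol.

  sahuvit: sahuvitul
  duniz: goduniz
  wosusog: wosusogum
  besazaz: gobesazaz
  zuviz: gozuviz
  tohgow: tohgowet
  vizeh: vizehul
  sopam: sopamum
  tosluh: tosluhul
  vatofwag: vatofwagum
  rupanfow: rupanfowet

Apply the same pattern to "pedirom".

"pedirom" ends in -m. The one such stem in the data (sopam → sopamum) adds -um, so the same rule applies.
The other patterns: stems ending in -w add -et; stems ending in -z add the prefix go-; stems ending in -h or -t add -ul.
So pedirom → pediromum.

pediromum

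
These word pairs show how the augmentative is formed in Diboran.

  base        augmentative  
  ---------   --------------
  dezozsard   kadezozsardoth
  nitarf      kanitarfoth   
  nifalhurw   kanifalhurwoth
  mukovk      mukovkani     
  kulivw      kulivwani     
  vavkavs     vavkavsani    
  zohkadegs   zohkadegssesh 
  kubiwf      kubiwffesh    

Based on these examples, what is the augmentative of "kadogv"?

kadogvvesh

nifalhurw and kulivw both end in -w yet inflect differently (kanifalhurwoth, kulivwani), so the final letter is not what conditions the rule; the second-to-last letter is.
"kadogv" has second-to-last letter 'g'. The one such stem in the data (zohkadegs → zohkadegssesh) doubles the final consonant and adds -esh (as does kubiwf), so the same rule applies.
The other patterns: stems whose second-to-last letter is 'r' add ka- … -oth around the stem; stems whose second-to-last letter is 'v' add -ani.
So kadogv → kadogvvesh.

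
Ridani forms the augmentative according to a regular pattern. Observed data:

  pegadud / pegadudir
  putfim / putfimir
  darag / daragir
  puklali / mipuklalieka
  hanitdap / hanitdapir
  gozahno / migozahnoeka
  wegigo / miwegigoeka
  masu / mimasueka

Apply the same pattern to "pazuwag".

"pazuwag" ends in a consonant. The stems ending in a consonant (putfim → putfimir, darag → daragir, hanitdap → hanitdapir) add -ir.
So pazuwag → pazuwagir.

pazuwagir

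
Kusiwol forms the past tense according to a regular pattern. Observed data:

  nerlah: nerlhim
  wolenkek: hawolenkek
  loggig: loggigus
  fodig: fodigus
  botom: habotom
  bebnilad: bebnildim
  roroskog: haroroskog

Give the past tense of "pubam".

loggig and roroskog both end in -g yet inflect differently (loggigus, haroroskog), so the final letter is not what conditions the rule; the last vowel is.
"pubam" has last vowel 'a'. The stems whose last vowel is 'a' (nerlah → nerlhim, bebnilad → bebnildim) delete the last vowel and add -im.
The other patterns: stems whose last vowel is 'i' add -us; stems whose last vowel is 'e' or 'o' add the prefix ha-.
So pubam → pubmim.

pubmim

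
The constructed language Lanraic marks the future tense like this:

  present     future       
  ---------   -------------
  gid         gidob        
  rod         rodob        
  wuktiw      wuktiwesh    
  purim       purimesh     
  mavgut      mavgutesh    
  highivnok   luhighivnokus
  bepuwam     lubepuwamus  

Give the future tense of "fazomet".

lufazometus

purim and bepuwam both end in -m yet inflect differently (purimesh, lubepuwamus), so the final letter is not what conditions the rule; the number of vowels is.
"fazomet" has 3 vowels. The stems with 3 vowels (highivnok → luhighivnokus, bepuwam → lubepuwamus) add lu- … -us around the stem.
So fazomet → lufazometus.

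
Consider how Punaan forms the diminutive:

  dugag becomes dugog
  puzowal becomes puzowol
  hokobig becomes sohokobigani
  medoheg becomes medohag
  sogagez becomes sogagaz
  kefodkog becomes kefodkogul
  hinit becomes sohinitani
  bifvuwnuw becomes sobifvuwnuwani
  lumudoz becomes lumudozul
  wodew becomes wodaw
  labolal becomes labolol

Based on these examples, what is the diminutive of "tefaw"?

kefodkog and dugag both end in -g yet inflect differently (kefodkogul, dugog), so the final letter is not what conditions the rule; the last vowel is.
"tefaw" has last vowel 'a'. The stems whose last vowel is 'a' (dugag → dugog, puzowal → puzowol, labolal → labolol) change the last vowel to 'o'.
The other patterns: stems whose last vowel is 'o' add -ul; stems whose last vowel is 'e' change the last vowel to 'a'; stems whose last vowel is 'i' or 'u' add so- … -ani around the stem.
So tefaw → tefow.

tefow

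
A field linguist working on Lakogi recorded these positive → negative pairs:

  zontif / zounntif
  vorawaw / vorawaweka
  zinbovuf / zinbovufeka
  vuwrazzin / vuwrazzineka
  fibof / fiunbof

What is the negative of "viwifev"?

"viwifev" has 3 vowels. The stems with 3 vowels (vuwrazzin → vuwrazzineka, vorawaw → vorawaweka, zinbovuf → zinbovufeka) add -eka.
The other pattern: stems with 2 vowels insert -un- after the first vowel.
So viwifev → viwifeveka.

viwifeveka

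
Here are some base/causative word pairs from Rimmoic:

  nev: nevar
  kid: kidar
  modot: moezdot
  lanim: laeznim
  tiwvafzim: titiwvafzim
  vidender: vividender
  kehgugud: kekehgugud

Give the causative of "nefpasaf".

lanim and tiwvafzim both end in -m yet inflect differently (laeznim, titiwvafzim), so the final letter is not what conditions the rule; the number of vowels is.
"nefpasaf" has 3 vowels. The stems with 3 vowels (tiwvafzim → titiwvafzim, vidender → vividender, kehgugud → kekehgugud) repeat the first consonant+vowel as a prefix.
The other patterns: stems with 1 vowel add -ar; stems with 2 vowels insert -ez- after the first vowel.
So nefpasaf → nenefpasaf.

nenefpasaf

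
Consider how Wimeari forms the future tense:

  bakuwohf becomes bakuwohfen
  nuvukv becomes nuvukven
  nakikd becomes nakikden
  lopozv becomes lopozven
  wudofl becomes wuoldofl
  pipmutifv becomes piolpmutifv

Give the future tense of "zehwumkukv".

"zehwumkukv" has second-to-last letter 'k'. The stems whose second-to-last letter is 'k' (nuvukv → nuvukven, nakikd → nakikden) add -en.
So zehwumkukv → zehwumkukven.

zehwumkukven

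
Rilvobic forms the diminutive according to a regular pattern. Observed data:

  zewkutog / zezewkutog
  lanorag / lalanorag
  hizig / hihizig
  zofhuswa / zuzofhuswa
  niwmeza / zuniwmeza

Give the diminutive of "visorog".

vivisorog

lanorag and zofhuswa both have last vowel 'a' yet inflect differently (lalanorag, zuzofhuswa), so the last vowel is not what conditions the rule; the final letter is.
"visorog" ends in -g. The stems ending in -g (zewkutog → zezewkutog, lanorag → lalanorag, hizig → hihizig) repeat the first consonant+vowel as a prefix.
The other pattern: stems ending in -a add the prefix zu-.
So visorog → vivisorog.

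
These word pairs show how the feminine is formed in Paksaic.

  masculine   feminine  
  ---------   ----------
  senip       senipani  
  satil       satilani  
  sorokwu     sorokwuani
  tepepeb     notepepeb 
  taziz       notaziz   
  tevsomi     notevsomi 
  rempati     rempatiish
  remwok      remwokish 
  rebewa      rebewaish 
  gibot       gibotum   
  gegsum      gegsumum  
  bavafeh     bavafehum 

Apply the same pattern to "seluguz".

tevsomi and rempati both end in -i yet inflect differently (notevsomi, rempatiish), so the final letter is not what conditions the rule; the first letter is.
"seluguz" begins with s-. The stems beginning with s- (senip → senipani, satil → satilani, sorokwu → sorokwuani) add -ani.
So seluguz → seluguzani.

seluguzani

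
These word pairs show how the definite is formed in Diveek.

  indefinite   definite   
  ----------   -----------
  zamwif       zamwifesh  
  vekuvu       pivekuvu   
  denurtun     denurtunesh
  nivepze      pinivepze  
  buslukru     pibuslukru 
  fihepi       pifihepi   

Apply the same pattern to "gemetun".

gemetunesh

denurtun and vekuvu both have last vowel 'u' yet inflect differently (denurtunesh, pivekuvu), so the last vowel is not what conditions the rule; whether the stem ends in a vowel or a consonant is.
"gemetun" ends in a consonant. The stems ending in a consonant (zamwif → zamwifesh, denurtun → denurtunesh) add -esh.
The other pattern: stems ending in a vowel add the prefix pi-.
So gemetun → gemetunesh.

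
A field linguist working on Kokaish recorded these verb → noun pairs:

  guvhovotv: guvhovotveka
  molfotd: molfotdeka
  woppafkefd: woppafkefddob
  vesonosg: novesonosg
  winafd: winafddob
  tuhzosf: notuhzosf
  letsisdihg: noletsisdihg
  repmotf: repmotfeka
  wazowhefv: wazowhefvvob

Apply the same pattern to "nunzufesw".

nonunzufesw

woppafkefd and molfotd both end in -d yet inflect differently (woppafkefddob, molfotdeka), so the final letter is not what conditions the rule; the second-to-last letter is.
"nunzufesw" has second-to-last letter 's'. The stems whose second-to-last letter is 's' (tuhzosf → notuhzosf, vesonosg → novesonosg) add the prefix no-.
So nunzufesw → nonunzufesw.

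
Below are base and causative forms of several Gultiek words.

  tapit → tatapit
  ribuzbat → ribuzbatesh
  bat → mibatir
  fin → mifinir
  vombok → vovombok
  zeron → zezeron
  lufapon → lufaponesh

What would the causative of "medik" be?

fin and zeron both end in -n yet inflect differently (mifinir, zezeron), so the final letter is not what conditions the rule; the number of vowels is.
"medik" has 2 vowels. The stems with 2 vowels (vombok → vovombok, zeron → zezeron, tapit → tatapit) repeat the first consonant+vowel as a prefix.
So medik → memedik.

memedik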